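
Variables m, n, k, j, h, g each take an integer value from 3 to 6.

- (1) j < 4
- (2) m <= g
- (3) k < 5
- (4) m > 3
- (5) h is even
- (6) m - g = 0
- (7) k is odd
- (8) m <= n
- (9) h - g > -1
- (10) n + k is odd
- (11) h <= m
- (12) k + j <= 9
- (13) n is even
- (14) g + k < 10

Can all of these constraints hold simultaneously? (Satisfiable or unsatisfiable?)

Take m = 6, n = 6, k = 3, j = 3, h = 6, g = 6. Then constraint 6: m - g = 0; constraint 9: h - g = 0, and every other listed constraint is also met.

Satisfiable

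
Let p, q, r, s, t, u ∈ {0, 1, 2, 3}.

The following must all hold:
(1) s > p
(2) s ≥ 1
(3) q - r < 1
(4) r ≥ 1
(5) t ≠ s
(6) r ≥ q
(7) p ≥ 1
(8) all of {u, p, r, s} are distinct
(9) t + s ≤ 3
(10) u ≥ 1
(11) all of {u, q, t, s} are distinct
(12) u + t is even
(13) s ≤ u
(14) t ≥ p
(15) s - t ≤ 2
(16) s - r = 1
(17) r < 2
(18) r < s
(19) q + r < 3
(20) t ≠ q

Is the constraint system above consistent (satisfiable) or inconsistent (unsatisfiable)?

Unsatisfiable

Constraints 2, 4, 7, and 10 confine each of u, p, r, s to the 3 values {1, …, 3} (the domain already gives each ≤ 3).
Constraint 8 requires all 4 of them to be distinct, but only 3 values are available — impossible by the pigeonhole principle.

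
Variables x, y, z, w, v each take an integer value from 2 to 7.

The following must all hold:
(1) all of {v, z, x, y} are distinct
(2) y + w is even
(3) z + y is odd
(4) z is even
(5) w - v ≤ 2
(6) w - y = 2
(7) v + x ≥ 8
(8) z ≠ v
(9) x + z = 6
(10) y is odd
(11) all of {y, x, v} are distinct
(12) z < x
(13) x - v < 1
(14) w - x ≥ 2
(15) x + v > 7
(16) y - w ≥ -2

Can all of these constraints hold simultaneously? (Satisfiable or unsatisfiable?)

Satisfiable

One satisfying assignment is x = 4, y = 5, z = 2, w = 7, v = 6.
For the less obvious constraints — constraint 5: w - v = 1; constraint 6: w - y = 2 — and the others hold by inspection.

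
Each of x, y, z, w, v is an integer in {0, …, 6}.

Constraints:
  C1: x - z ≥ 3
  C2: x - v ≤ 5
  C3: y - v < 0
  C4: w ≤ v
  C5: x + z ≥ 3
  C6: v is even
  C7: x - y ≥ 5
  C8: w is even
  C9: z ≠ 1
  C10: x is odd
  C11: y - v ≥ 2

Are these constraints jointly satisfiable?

Unsatisfiable

Constraints 2, 7, and 11 give v − x ≥ -5, x − y ≥ 5, y − v ≥ 2.
Adding all 3 inequalities: the left sides telescope to 0, and the right sides sum to (-5) + 5 + 2 = 2. So 0 ≥ 2, which is false.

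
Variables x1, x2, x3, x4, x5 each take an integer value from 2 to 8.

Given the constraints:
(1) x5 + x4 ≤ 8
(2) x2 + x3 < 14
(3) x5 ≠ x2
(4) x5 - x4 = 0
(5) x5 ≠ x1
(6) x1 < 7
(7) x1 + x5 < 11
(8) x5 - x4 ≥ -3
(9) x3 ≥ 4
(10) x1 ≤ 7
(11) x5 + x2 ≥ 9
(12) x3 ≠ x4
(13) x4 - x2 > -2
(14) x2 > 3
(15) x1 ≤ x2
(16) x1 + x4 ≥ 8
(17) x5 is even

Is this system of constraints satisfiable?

Setting (x1, x2, x3, x4, x5) = (5, 5, 8, 4, 4) satisfies everything: constraint 1: x5 + x4 = 8; constraint 2: x2 + x3 = 13; constraint 4: x5 - x4 = 0, and the others follow.

Satisfiable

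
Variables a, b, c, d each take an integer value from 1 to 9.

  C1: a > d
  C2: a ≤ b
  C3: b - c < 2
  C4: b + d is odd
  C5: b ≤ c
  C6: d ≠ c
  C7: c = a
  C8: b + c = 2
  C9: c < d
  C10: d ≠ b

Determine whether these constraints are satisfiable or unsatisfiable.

Unsatisfiable

Constraints 1, 2, 5, and 9 give c < d, d < a, a ≤ b, b ≤ c. Chaining: c < d < a ≤ b ≤ c, which forces c < c — impossible.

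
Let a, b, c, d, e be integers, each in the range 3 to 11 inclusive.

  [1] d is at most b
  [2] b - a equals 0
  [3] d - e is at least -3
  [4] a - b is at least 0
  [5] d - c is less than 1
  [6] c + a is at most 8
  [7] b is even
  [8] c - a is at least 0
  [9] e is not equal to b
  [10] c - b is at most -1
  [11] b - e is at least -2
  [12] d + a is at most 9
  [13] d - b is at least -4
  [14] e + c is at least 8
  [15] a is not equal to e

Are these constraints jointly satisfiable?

Constraints 4, 8, and 10 give b − c ≥ 1, c − a ≥ 0, a − b ≥ 0.
Adding all 3 inequalities: the left sides telescope to 0, and the right sides sum to 1 + 0 + 0 = 1. So 0 ≥ 1, which is false.

Unsatisfiable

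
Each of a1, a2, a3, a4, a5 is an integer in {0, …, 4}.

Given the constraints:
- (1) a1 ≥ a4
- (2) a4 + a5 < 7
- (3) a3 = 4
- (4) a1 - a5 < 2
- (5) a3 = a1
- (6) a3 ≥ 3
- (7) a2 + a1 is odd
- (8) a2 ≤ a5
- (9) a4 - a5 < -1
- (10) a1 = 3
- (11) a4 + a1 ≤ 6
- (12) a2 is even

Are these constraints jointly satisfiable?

Unsatisfiable

Constraint 3 fixes a3 = 4 and constraint 10 fixes a1 = 3, but constraint 5 requires a3 = a1. Since 4 ≠ 3, contradiction.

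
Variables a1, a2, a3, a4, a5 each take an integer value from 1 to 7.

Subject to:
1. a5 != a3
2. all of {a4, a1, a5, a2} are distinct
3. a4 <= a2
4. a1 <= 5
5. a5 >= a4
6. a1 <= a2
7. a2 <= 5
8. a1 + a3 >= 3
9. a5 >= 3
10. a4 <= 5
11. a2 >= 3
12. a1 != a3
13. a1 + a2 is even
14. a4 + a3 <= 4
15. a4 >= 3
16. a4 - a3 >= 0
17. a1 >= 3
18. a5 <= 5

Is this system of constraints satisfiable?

Constraints 4, 7, 9, 10, 11, 15, 17, and 18 confine each of a4, a1, a5, a2 to the 3 values {3, …, 5}.
Constraint 2 requires all 4 of them to be distinct, but only 3 values are available — impossible by the pigeonhole principle.

Unsatisfiable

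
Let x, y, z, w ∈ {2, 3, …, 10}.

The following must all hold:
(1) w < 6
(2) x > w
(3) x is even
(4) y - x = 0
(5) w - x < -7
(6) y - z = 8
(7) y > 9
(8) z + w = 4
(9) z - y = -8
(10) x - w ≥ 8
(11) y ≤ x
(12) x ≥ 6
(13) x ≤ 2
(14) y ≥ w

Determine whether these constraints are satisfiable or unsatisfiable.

From constraint 7: y ≥ 10. From constraints 11 and 13: y ≤ x and x ≤ 2, so y ≤ 2. But 2 < 10, so no value of y works.

Unsatisfiable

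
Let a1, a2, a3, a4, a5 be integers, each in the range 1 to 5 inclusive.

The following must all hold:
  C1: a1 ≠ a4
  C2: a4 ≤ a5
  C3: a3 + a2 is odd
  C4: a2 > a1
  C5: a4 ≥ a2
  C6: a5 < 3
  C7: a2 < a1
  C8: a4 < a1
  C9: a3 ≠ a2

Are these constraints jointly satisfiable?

Unsatisfiable

Constraints 4, 5, and 8 give a2 ≤ a4, a4 < a1, a1 < a2. Chaining: a2 ≤ a4 < a1 < a2, which forces a2 < a2 — impossible.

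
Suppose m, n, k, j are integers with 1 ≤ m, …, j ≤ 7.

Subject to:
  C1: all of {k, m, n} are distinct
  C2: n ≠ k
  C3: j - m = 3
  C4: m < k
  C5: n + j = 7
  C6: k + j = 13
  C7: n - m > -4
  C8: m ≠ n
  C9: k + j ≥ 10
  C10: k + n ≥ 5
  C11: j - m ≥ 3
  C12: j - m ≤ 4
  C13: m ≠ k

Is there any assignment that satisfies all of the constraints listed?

Take m = 3, n = 1, k = 7, j = 6. Then constraint 3: j - m = 3; constraint 5: n + j = 7; constraint 6: k + j = 13, and every other listed constraint is also met.

Satisfiable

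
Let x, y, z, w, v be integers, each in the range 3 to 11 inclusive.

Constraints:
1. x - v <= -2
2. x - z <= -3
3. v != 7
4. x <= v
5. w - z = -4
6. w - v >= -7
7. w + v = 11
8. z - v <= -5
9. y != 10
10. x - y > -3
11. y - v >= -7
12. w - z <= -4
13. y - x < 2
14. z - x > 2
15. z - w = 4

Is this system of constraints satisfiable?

Unsatisfiable

Constraints 6, 8, and 12 give w − v ≥ -7, v − z ≥ 5, z − w ≥ 4.
Adding all 3 inequalities: the left sides telescope to 0, and the right sides sum to (-7) + 5 + 4 = 2. So 0 ≥ 2, which is false.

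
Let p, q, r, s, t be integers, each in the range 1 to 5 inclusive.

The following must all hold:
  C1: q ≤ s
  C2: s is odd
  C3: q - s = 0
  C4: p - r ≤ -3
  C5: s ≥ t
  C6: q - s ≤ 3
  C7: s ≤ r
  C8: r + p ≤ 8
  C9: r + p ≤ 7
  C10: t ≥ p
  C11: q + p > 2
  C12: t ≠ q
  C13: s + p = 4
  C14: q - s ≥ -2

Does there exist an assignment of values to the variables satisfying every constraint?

One satisfying assignment is p = 1, q = 3, r = 5, s = 3, t = 1.
For the less obvious constraints — constraint 3: q - s = 0; constraint 4: p - r = -4; constraint 6: q - s = 0 — and the others hold by inspection.

Satisfiable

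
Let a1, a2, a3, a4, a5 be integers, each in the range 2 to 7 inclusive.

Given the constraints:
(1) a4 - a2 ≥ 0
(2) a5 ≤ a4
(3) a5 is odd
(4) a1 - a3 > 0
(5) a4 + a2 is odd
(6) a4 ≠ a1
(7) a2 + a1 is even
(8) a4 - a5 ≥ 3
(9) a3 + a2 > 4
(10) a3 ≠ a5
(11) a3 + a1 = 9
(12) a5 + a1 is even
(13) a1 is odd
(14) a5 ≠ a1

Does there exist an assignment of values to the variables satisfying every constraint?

The assignment a1 = 5, a2 = 3, a3 = 4, a4 = 6, a5 = 3 works:
  constraint 1 holds since a4 - a2 = 3.
  constraint 4 holds since a1 - a3 = 1.
  constraint 8 holds since a4 - a5 = 3.
The rest check out directly.

Satisfiable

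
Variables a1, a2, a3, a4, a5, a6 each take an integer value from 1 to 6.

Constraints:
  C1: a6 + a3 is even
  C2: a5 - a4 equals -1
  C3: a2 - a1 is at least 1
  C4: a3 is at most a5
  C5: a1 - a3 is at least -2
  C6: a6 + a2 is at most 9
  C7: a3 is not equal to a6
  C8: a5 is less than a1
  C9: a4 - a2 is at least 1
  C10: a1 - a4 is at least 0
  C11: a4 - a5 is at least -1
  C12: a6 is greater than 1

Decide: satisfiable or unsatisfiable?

Unsatisfiable

Constraints 3, 9, and 10 give a1 − a4 ≥ 0, a4 − a2 ≥ 1, a2 − a1 ≥ 1.
Adding all 3 inequalities: the left sides telescope to 0, and the right sides sum to 0 + 1 + 1 = 2. So 0 ≥ 2, which is false.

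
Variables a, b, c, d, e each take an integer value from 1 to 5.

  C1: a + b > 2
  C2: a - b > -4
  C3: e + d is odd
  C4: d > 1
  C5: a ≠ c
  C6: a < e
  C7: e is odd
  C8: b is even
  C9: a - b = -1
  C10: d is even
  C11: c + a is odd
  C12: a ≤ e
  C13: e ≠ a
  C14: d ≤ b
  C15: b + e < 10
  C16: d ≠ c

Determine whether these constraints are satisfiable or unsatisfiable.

Satisfiable

Take a = 1, b = 2, c = 4, d = 2, e = 5. Then constraint 1: a + b = 3; constraint 2: a - b = -1; constraint 9: a - b = -1, and every other listed constraint is also met.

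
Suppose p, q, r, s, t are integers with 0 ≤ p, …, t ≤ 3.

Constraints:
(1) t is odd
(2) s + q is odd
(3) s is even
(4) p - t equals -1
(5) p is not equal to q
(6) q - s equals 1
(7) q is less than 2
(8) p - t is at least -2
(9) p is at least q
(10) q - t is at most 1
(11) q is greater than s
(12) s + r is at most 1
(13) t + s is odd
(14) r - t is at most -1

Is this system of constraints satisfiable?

Setting (p, q, r, s, t) = (2, 1, 0, 0, 3) satisfies everything: constraint 4: p - t = -1; constraint 6: q - s = 1, and the others follow.

Satisfiable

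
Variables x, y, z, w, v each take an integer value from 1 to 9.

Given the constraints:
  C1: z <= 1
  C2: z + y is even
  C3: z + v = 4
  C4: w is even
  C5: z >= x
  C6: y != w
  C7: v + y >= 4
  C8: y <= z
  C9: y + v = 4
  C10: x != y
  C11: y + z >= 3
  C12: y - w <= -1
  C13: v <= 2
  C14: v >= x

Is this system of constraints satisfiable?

From constraints 1 and 8: y ≤ z ≤ 1. From constraint 13: v ≤ 2. Hence y + v ≤ 3. But constraint 9 requires y + v = 4, and 4 > 3. Contradiction.

Unsatisfiable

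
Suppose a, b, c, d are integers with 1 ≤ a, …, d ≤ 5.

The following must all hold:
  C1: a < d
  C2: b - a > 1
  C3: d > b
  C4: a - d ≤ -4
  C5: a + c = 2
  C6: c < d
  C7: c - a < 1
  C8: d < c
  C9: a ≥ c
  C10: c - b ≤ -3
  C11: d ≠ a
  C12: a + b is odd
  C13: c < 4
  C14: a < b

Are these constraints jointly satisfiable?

Constraints 3, 8, 9, and 14 give d < c, c ≤ a, a < b, b < d. Chaining: d < c ≤ a < b < d, which forces d < d — impossible.

Unsatisfiable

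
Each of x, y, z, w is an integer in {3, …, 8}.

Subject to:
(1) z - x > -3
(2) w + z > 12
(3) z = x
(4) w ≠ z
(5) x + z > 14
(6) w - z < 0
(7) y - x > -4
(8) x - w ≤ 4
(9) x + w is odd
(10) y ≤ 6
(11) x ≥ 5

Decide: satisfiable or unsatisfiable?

The assignment x = 8, y = 5, z = 8, w = 5 works:
  constraint 1 holds since z - x = 0.
  constraint 2 holds since w + z = 13.
The rest check out directly.

Satisfiable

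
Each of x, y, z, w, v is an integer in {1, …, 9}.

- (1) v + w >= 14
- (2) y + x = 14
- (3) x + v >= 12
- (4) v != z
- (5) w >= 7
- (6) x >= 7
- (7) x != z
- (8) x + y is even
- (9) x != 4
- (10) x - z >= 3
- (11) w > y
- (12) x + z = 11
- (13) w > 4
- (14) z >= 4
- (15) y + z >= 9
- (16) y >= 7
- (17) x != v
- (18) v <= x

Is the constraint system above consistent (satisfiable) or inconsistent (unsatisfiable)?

Satisfiable

One satisfying assignment is x = 7, y = 7, z = 4, w = 9, v = 5.
For the less obvious constraints — constraint 1: v + w = 14; constraint 2: y + x = 14; constraint 3: x + v = 12 — and the others hold by inspection.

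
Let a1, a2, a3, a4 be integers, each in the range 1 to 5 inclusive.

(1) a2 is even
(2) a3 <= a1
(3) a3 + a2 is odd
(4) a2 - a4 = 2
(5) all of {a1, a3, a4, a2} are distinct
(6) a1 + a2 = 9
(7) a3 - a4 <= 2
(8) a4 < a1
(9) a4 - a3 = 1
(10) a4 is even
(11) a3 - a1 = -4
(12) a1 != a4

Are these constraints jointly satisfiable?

Try a1 = 5, a2 = 4, a3 = 1, a4 = 2.
Check constraint 4: a2 - a4 = 2; constraint 6: a1 + a2 = 9; constraint 7: a3 - a4 = -1. The remaining constraints are straightforward to verify.

Satisfiable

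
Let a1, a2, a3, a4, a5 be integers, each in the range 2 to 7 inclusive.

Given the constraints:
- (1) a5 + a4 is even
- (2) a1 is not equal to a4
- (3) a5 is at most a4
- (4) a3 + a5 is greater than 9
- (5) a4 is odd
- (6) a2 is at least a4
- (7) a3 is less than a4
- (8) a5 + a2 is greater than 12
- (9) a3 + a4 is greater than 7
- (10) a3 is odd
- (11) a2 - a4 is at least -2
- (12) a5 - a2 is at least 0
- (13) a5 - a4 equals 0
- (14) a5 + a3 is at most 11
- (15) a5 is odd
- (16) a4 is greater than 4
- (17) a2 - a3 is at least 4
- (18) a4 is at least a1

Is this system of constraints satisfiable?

Satisfiable

One satisfying assignment is a1 = 4, a2 = 7, a3 = 3, a4 = 7, a5 = 7.
For the less obvious constraints — constraint 4: a3 + a5 = 10; constraint 8: a5 + a2 = 14; constraint 9: a3 + a4 = 10 — and the others hold by inspection.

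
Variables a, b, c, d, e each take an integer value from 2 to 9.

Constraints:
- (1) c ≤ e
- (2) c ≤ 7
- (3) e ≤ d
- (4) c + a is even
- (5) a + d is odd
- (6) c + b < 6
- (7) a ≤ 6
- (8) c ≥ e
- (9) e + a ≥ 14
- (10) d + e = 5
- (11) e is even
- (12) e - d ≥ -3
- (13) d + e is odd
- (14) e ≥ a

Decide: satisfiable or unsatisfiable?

From constraints 2 and 8: e ≤ c ≤ 7. From constraint 7: a ≤ 6. Hence e + a ≤ 13. But constraint 9 requires e + a ≥ 14, and 14 > 13. Contradiction.

Unsatisfiable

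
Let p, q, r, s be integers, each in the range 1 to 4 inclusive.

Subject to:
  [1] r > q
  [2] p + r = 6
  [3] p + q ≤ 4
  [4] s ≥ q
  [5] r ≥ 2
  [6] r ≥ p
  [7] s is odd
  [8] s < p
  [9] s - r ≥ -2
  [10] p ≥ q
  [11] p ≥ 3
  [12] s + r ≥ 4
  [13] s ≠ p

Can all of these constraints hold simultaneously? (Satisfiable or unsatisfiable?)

Satisfiable

Setting (p, q, r, s) = (3, 1, 3, 1) satisfies everything: constraint 2: p + r = 6; constraint 3: p + q = 4, and the others follow.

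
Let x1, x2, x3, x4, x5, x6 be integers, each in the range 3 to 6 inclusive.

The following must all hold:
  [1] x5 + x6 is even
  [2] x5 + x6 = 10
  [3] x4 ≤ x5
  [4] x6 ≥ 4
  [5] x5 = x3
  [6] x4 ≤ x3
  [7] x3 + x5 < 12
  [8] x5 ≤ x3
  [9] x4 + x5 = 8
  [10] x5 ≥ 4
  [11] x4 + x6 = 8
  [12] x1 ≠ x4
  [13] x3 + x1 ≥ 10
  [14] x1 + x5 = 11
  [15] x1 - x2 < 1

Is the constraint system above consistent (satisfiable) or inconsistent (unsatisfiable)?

Satisfiable

Take x1 = 6, x2 = 6, x3 = 5, x4 = 3, x5 = 5, x6 = 5. Then constraint 2: x5 + x6 = 10; constraint 7: x3 + x5 = 10; constraint 9: x4 + x5 = 8, and every other listed constraint is also met.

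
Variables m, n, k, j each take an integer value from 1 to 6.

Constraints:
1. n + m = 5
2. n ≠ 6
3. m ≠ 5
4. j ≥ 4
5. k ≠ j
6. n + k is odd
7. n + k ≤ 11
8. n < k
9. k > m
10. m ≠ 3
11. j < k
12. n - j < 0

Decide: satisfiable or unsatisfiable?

Satisfiable

One satisfying assignment is m = 2, n = 3, k = 6, j = 5.
For the less obvious constraints — constraint 1: n + m = 5; constraint 7: n + k = 9; constraint 12: n - j = -2 — and the others hold by inspection.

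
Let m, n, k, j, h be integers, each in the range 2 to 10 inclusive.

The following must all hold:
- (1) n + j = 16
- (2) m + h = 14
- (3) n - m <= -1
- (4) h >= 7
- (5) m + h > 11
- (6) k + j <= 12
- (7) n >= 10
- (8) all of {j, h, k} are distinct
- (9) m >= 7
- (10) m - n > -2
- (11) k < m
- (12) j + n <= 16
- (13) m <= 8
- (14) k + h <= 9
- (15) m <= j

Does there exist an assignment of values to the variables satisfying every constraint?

Unsatisfiable

From constraint 7: n ≥ 10. From constraints 9 and 15: j ≥ m ≥ 7. Hence n + j ≥ 17. But constraint 1 requires n + j = 16, and 16 < 17. Contradiction.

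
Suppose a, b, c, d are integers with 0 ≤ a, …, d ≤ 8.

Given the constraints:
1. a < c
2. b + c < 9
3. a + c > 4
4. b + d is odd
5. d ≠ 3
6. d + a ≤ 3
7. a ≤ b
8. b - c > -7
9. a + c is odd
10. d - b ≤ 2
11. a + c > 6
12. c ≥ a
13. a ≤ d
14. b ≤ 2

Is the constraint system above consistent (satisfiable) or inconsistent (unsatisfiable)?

Satisfiable

The assignment a = 1, b = 1, c = 6, d = 2 works:
  constraint 2 holds since b + c = 7.
  constraint 3 holds since a + c = 7.
  constraint 6 holds since d + a = 3.
The rest check out directly.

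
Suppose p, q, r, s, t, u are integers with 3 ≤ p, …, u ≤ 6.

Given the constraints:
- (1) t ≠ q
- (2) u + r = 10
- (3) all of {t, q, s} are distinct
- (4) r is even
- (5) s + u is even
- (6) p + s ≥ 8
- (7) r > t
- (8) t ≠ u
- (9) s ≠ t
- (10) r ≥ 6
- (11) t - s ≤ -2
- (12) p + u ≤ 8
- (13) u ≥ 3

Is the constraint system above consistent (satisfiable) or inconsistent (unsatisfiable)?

Satisfiable

Setting (p, q, r, s, t, u) = (4, 5, 6, 6, 3, 4) satisfies everything: constraint 2: u + r = 10; constraint 6: p + s = 10; constraint 11: t - s = -3, and the others follow.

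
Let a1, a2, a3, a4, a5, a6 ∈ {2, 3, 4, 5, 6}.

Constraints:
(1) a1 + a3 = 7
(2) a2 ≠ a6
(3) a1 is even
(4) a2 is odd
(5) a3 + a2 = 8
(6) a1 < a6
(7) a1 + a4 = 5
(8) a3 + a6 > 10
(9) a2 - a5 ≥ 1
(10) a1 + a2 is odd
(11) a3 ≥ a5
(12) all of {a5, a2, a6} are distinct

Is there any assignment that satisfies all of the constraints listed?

Satisfiable

The assignment a1 = 2, a2 = 3, a3 = 5, a4 = 3, a5 = 2, a6 = 6 works:
  constraint 1 holds since a1 + a3 = 7.
  constraint 5 holds since a3 + a2 = 8.
The rest check out directly.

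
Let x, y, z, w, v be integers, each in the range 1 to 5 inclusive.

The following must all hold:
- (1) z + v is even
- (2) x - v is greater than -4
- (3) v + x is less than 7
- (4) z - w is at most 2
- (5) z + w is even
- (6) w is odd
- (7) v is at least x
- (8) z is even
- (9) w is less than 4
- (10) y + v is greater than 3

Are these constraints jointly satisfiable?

Unsatisfiable

Constraint 8 makes z even and constraint 6 makes w odd, so z + w must be odd. Constraint 5 says z + w is even — contradiction.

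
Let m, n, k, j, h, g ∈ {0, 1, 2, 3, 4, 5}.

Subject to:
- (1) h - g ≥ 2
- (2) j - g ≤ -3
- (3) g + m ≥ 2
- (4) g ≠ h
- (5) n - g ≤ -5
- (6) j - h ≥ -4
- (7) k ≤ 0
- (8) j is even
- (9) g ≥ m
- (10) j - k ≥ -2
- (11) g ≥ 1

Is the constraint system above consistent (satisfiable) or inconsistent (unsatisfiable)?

Constraints 1, 2, and 6 give h − g ≥ 2, g − j ≥ 3, j − h ≥ -4.
Adding all 3 inequalities: the left sides telescope to 0, and the right sides sum to 2 + 3 + (-4) = 1. So 0 ≥ 1, which is false.

Unsatisfiable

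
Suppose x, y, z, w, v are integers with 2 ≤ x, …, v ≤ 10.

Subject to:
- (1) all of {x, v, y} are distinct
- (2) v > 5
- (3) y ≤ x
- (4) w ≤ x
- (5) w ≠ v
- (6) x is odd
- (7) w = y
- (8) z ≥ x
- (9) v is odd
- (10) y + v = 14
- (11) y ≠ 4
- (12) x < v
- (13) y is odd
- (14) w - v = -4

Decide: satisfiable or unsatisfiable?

Satisfiable

Take x = 7, y = 5, z = 9, w = 5, v = 9. Then constraint 10: y + v = 14; constraint 14: w - v = -4, and every other listed constraint is also met.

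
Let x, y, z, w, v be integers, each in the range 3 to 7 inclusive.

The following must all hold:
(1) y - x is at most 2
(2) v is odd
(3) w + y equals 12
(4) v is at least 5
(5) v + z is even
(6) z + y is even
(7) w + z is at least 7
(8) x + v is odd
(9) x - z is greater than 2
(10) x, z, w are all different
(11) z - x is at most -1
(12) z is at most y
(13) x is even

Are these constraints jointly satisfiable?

Take x = 6, y = 7, z = 3, w = 5, v = 5. Then constraint 1: y - x = 1; constraint 3: w + y = 12; constraint 7: w + z = 8, and every other listed constraint is also met.

Satisfiable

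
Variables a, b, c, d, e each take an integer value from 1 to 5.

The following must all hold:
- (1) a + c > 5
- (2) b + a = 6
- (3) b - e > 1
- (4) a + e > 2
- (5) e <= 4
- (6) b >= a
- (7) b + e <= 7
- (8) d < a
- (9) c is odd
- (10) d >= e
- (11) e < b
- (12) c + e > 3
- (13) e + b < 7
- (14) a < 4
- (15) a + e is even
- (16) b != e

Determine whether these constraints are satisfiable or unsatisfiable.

Satisfiable

Try a = 3, b = 3, c = 5, d = 2, e = 1.
Check constraint 1: a + c = 8; constraint 2: b + a = 6. The remaining constraints are straightforward to verify.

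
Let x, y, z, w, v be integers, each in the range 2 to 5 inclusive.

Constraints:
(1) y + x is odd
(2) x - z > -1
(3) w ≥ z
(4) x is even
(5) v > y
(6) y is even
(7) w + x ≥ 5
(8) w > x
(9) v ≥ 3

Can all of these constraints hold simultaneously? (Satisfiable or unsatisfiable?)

Unsatisfiable

Constraint 6 makes y even and constraint 4 makes x even, so y + x must be even. Constraint 1 says y + x is odd — contradiction.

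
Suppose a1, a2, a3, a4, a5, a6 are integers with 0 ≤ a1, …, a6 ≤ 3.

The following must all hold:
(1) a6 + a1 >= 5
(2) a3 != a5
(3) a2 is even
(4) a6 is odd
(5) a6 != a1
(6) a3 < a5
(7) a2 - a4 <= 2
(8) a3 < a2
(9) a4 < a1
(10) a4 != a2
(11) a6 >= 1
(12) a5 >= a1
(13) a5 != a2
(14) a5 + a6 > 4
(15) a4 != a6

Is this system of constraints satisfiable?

The assignment a1 = 2, a2 = 2, a3 = 1, a4 = 1, a5 = 3, a6 = 3 works:
  constraint 1 holds since a6 + a1 = 5.
  constraint 7 holds since a2 - a4 = 1.
The rest check out directly.

Satisfiable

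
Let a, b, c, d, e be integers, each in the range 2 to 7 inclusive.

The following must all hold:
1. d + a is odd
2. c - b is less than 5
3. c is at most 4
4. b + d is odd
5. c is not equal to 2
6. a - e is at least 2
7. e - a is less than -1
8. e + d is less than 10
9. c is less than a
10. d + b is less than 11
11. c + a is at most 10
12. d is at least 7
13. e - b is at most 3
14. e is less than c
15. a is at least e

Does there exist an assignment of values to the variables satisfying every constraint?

Setting (a, b, c, d, e) = (6, 2, 4, 7, 2) satisfies everything: constraint 2: c - b = 2; constraint 6: a - e = 4, and the others follow.

Satisfiable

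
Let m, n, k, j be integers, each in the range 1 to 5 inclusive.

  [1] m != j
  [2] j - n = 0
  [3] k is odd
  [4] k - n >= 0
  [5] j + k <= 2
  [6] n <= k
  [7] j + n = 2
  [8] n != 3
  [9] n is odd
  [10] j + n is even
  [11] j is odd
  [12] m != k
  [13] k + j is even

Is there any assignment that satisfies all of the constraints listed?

Setting (m, n, k, j) = (4, 1, 1, 1) satisfies everything: constraint 2: j - n = 0; constraint 4: k - n = 0; constraint 5: j + k = 2, and the others follow.

Satisfiable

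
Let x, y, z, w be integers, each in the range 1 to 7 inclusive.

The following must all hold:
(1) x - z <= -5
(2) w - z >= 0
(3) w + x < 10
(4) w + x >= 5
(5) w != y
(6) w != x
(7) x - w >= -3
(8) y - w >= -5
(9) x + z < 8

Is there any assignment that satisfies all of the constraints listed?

Unsatisfiable

Constraints 1, 2, and 7 give x − w ≥ -3, w − z ≥ 0, z − x ≥ 5.
Adding all 3 inequalities: the left sides telescope to 0, and the right sides sum to (-3) + 0 + 5 = 2. So 0 ≥ 2, which is false.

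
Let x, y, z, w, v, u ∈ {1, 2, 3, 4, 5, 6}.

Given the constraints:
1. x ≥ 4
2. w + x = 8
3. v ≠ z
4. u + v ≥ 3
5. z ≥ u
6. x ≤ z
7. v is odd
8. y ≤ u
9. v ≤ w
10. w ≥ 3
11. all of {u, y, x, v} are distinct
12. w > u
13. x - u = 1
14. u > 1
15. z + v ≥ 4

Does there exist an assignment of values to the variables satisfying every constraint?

Setting (x, y, z, w, v, u) = (4, 2, 5, 4, 1, 3) satisfies everything: constraint 2: w + x = 8; constraint 4: u + v = 4, and the others follow.

Satisfiable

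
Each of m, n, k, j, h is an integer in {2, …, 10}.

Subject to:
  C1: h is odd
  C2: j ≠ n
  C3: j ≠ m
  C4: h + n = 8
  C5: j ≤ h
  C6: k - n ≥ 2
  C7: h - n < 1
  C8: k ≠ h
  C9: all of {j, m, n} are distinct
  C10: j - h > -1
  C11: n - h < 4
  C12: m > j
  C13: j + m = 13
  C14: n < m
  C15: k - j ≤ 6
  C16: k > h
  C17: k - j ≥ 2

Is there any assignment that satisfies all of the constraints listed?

Take m = 10, n = 5, k = 7, j = 3, h = 3. Then constraint 4: h + n = 8; constraint 6: k - n = 2; constraint 7: h - n = -2, and every other listed constraint is also met.

Satisfiable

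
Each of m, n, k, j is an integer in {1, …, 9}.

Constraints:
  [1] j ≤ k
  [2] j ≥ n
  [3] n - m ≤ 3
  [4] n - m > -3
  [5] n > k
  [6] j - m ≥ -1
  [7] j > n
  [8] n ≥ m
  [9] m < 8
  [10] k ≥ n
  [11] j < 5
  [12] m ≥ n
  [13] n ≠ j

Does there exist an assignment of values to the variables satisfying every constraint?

Constraints 1, 5, and 7 give j ≤ k, k < n, n < j. Chaining: j ≤ k < n < j, which forces j < j — impossible.

Unsatisfiable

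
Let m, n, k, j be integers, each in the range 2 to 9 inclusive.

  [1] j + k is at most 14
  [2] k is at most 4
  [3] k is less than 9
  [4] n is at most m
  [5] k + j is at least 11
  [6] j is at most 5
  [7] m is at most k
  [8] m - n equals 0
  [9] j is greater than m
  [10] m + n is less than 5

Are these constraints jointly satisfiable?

From constraint 2: k ≤ 4. From constraint 6: j ≤ 5. Hence k + j ≤ 9. But constraint 5 requires k + j ≥ 11, and 11 > 9. Contradiction.

Unsatisfiable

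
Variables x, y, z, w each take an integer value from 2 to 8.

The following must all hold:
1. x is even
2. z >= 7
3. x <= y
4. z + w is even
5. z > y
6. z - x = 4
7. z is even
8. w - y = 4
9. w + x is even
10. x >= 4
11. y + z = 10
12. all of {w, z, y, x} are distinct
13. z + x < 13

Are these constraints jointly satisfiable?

From constraints 3 and 10: y ≥ x ≥ 4. From constraint 2: z ≥ 7. Hence y + z ≥ 11. But constraint 11 requires y + z = 10, and 10 < 11. Contradiction.

Unsatisfiable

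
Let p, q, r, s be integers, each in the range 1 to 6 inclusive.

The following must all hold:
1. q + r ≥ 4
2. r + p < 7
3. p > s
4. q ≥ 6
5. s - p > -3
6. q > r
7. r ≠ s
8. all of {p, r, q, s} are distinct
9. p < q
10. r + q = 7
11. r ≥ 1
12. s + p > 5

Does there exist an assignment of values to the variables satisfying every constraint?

One satisfying assignment is p = 4, q = 6, r = 1, s = 3.
For the less obvious constraints — constraint 1: q + r = 7; constraint 2: r + p = 5; constraint 5: s - p = -1 — and the others hold by inspection.

Satisfiable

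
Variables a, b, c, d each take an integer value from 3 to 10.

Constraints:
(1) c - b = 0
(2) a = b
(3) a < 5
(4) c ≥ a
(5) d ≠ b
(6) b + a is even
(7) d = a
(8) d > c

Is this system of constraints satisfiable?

From constraints 2 and 7, d = a = b, so d = b. But constraint 5 says d ≠ b. Contradiction.

Unsatisfiable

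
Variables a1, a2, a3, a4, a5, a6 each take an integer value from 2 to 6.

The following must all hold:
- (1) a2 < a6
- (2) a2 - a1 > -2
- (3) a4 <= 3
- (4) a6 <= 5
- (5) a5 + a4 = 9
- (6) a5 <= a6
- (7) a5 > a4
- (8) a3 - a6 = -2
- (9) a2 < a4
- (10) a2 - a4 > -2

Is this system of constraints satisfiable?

Unsatisfiable

From constraints 4 and 6: a5 ≤ a6 ≤ 5. From constraint 3: a4 ≤ 3. Hence a5 + a4 ≤ 8. But constraint 5 requires a5 + a4 = 9, and 9 > 8. Contradiction.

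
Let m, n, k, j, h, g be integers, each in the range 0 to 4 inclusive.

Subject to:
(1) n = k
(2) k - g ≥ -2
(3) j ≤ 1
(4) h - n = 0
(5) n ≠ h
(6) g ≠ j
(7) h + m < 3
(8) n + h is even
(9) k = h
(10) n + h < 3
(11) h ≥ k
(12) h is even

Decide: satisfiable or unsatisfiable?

From constraints 1 and 9, n = k = h, so n = h. But constraint 5 says n ≠ h. Contradiction.

Unsatisfiable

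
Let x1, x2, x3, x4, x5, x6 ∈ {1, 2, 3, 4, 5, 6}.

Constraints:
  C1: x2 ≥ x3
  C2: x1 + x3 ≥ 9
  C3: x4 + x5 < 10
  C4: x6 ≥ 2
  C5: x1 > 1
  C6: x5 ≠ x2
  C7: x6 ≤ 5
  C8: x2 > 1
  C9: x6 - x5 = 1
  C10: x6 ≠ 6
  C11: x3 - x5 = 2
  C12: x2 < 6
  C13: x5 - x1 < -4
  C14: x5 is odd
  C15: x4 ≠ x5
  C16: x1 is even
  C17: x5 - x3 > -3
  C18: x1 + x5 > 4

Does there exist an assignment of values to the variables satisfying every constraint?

One satisfying assignment is x1 = 6, x2 = 5, x3 = 3, x4 = 6, x5 = 1, x6 = 2.
For the less obvious constraints — constraint 2: x1 + x3 = 9; constraint 3: x4 + x5 = 7 — and the others hold by inspection.

Satisfiable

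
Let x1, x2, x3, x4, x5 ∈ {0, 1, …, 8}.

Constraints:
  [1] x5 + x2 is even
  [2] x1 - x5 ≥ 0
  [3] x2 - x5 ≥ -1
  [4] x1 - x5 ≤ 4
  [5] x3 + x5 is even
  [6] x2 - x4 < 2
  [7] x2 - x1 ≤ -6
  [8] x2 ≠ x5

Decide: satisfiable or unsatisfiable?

Unsatisfiable

Constraints 3, 4, and 7 give x5 − x1 ≥ -4, x1 − x2 ≥ 6, x2 − x5 ≥ -1.
Adding all 3 inequalities: the left sides telescope to 0, and the right sides sum to (-4) + 6 + (-1) = 1. So 0 ≥ 1, which is false.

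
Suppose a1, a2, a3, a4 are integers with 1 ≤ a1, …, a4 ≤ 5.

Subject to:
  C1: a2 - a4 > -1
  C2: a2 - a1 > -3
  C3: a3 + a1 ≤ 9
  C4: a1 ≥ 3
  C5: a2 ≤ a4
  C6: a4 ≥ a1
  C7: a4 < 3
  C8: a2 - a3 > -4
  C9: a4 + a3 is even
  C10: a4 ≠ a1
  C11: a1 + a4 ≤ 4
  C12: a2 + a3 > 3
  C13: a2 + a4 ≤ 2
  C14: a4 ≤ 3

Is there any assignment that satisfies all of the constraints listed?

Unsatisfiable

From constraints 4 and 6: a4 ≥ a1 and a1 ≥ 3, so a4 ≥ 3. From constraint 7: a4 ≤ 2. But 2 < 3, so no value of a4 works.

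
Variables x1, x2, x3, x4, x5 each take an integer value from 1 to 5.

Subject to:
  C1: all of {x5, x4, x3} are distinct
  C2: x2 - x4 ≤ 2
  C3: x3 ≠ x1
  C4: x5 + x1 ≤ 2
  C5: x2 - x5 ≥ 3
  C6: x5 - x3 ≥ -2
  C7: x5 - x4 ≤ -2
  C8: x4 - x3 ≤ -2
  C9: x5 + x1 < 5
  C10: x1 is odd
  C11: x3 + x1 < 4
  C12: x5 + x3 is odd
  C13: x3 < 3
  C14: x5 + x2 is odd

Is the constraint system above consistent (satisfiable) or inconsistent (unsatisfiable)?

Constraints 2, 5, 6, and 8 give x2 − x5 ≥ 3, x5 − x3 ≥ -2, x3 − x4 ≥ 2, x4 − x2 ≥ -2.
Adding all 4 inequalities: the left sides telescope to 0, and the right sides sum to 3 + (-2) + 2 + (-2) = 1. So 0 ≥ 1, which is false.

Unsatisfiable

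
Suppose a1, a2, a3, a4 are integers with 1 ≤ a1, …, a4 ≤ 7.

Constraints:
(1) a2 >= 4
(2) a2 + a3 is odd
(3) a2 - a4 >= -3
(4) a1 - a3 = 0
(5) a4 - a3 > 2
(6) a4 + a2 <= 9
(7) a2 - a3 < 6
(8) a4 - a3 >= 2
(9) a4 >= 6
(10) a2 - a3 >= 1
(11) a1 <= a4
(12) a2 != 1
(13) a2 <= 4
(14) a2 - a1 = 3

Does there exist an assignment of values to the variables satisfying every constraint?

From constraint 9: a4 ≥ 6. From constraint 1: a2 ≥ 4. Hence a4 + a2 ≥ 10. But constraint 6 requires a4 + a2 ≤ 9, and 9 < 10. Contradiction.

Unsatisfiable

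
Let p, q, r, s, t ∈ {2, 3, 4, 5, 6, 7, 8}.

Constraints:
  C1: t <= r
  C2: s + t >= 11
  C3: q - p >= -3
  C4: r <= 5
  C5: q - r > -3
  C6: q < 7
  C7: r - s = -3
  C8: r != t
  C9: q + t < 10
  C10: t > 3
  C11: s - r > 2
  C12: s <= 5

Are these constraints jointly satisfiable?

From constraint 12: s ≤ 5. From constraints 1 and 4: t ≤ r ≤ 5. Hence s + t ≤ 10. But constraint 2 requires s + t ≥ 11, and 11 > 10. Contradiction.

Unsatisfiable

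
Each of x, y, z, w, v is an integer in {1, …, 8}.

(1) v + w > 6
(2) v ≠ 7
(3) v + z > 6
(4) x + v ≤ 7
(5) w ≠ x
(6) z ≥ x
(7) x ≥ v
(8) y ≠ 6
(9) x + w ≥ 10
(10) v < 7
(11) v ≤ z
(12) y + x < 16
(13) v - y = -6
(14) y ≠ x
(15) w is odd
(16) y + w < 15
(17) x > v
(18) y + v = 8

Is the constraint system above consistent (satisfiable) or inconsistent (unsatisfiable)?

The assignment x = 6, y = 7, z = 6, w = 7, v = 1 works:
  constraint 1 holds since v + w = 8.
  constraint 3 holds since v + z = 7.
The rest check out directly.

Satisfiable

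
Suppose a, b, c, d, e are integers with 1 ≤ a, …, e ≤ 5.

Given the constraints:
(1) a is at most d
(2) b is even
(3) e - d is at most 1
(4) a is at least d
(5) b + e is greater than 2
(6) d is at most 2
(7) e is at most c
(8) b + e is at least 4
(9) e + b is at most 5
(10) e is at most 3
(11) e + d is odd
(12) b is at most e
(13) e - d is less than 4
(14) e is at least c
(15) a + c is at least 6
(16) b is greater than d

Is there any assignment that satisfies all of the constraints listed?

From constraints 1 and 6: a ≤ d ≤ 2. From constraints 10 and 14: c ≤ e ≤ 3. Hence a + c ≤ 5. But constraint 15 requires a + c ≥ 6, and 6 > 5. Contradiction.

Unsatisfiable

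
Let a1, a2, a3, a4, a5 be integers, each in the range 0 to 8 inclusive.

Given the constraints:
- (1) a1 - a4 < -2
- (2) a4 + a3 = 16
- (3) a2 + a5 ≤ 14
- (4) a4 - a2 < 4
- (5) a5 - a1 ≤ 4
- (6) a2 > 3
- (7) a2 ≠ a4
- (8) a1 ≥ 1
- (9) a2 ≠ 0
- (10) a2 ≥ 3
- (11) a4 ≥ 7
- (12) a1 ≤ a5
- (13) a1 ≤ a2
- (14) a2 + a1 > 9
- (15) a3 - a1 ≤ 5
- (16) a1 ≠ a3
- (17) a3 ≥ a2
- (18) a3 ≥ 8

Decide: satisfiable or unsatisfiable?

Satisfiable

One satisfying assignment is a1 = 4, a2 = 7, a3 = 8, a4 = 8, a5 = 5.
For the less obvious constraints — constraint 1: a1 - a4 = -4; constraint 2: a4 + a3 = 16 — and the others hold by inspection.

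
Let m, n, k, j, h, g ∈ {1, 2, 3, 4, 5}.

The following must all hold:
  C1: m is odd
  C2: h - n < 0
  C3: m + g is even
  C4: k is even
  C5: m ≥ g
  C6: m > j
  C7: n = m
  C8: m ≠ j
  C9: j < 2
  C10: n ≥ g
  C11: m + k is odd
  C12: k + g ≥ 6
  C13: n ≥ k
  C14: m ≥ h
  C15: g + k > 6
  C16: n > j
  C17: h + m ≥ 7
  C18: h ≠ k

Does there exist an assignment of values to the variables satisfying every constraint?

Satisfiable

The assignment m = 5, n = 5, k = 2, j = 1, h = 3, g = 5 works:
  constraint 2 holds since h - n = -2.
  constraint 12 holds since k + g = 7.
  constraint 15 holds since g + k = 7.
The rest check out directly.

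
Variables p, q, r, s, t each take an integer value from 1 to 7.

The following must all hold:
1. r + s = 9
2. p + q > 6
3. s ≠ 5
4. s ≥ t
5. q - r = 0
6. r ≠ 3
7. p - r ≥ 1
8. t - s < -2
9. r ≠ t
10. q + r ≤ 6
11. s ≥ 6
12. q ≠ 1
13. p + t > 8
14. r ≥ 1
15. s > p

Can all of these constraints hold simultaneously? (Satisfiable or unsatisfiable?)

Satisfiable

The assignment p = 6, q = 2, r = 2, s = 7, t = 3 works:
  constraint 1 holds since r + s = 9.
  constraint 2 holds since p + q = 8.
  constraint 5 holds since q - r = 0.
The rest check out directly.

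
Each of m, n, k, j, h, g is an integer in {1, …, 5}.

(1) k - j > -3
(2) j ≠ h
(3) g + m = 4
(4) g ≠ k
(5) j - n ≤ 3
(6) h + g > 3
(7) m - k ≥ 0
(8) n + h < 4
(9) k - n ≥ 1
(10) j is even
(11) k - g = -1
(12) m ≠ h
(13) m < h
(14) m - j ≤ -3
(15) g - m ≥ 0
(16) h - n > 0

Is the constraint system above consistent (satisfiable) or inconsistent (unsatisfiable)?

Unsatisfiable

Constraints 5, 7, 9, and 14 give j − m ≥ 3, m − k ≥ 0, k − n ≥ 1, n − j ≥ -3.
Adding all 4 inequalities: the left sides telescope to 0, and the right sides sum to 3 + 0 + 1 + (-3) = 1. So 0 ≥ 1, which is false.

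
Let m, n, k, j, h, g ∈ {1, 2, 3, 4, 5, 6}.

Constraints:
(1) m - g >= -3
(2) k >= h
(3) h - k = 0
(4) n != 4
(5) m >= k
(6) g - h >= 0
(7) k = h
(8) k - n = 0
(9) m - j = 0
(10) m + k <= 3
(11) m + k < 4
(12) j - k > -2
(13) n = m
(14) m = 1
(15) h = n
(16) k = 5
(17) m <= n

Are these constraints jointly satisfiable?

Unsatisfiable

Constraint 16 fixes k = 5 and constraint 14 fixes m = 1. Constraints 7, 13, and 15 give k = h = n = m, so k = m. But 5 ≠ 1 — contradiction.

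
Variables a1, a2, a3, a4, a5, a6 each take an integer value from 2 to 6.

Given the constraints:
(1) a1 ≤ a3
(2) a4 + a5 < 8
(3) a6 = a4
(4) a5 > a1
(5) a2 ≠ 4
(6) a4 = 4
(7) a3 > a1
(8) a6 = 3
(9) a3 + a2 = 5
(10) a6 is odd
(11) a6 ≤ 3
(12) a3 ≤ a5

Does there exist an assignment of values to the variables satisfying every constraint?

Unsatisfiable

Constraint 8 fixes a6 = 3 and constraint 6 fixes a4 = 4, but constraint 3 requires a6 = a4. Since 3 ≠ 4, contradiction.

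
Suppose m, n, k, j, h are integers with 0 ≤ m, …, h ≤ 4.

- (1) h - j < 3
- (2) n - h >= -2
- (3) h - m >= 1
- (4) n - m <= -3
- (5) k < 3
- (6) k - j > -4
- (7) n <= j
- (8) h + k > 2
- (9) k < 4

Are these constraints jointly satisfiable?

Unsatisfiable

Constraints 2, 3, and 4 give n − h ≥ -2, h − m ≥ 1, m − n ≥ 3.
Adding all 3 inequalities: the left sides telescope to 0, and the right sides sum to (-2) + 1 + 3 = 2. So 0 ≥ 2, which is false.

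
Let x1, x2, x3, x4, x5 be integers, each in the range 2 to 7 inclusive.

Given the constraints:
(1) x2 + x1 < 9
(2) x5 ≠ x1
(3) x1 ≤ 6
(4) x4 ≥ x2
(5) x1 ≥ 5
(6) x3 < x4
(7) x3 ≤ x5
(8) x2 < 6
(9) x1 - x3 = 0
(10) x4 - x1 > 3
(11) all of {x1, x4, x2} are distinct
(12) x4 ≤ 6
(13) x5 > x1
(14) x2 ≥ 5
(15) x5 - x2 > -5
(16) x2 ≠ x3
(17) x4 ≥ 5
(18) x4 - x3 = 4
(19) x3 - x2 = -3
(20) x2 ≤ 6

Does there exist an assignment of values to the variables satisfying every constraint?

Constraints 3, 5, 12, 14, 17, and 20 confine each of x1, x4, x2 to the 2 values {5, 6}.
Constraint 11 requires all 3 of them to be distinct, but only 2 values are available — impossible by the pigeonhole principle.

Unsatisfiable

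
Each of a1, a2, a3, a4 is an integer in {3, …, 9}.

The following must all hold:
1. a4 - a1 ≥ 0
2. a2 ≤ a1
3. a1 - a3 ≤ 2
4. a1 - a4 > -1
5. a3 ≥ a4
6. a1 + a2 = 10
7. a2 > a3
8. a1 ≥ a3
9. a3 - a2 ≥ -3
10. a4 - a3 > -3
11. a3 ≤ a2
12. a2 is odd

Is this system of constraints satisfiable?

Constraints 1, 2, 5, and 7 give a1 ≤ a4, a4 ≤ a3, a3 < a2, a2 ≤ a1. Chaining: a1 ≤ a4 ≤ a3 < a2 ≤ a1, which forces a1 < a1 — impossible.

Unsatisfiable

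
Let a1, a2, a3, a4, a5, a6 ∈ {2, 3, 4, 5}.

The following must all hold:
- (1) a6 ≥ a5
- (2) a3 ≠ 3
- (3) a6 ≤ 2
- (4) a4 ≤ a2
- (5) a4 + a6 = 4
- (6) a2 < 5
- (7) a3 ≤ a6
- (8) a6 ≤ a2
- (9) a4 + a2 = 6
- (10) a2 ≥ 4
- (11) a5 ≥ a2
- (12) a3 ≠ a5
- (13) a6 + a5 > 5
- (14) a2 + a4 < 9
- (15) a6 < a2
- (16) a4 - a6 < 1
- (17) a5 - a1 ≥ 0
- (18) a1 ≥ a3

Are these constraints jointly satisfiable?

Unsatisfiable

From constraints 10 and 11: a5 ≥ a2 and a2 ≥ 4, so a5 ≥ 4. From constraints 1 and 3: a5 ≤ a6 and a6 ≤ 2, so a5 ≤ 2. But 2 < 4, so no value of a5 works.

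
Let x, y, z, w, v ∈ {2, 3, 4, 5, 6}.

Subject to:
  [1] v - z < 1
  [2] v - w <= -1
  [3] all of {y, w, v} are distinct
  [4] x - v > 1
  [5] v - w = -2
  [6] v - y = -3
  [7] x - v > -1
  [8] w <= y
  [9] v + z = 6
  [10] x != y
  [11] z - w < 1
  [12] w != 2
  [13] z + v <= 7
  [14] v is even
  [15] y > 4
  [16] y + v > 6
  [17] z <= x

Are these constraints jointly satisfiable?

The assignment x = 4, y = 5, z = 4, w = 4, v = 2 works:
  constraint 1 holds since v - z = -2.
  constraint 2 holds since v - w = -2.
The rest check out directly.

Satisfiable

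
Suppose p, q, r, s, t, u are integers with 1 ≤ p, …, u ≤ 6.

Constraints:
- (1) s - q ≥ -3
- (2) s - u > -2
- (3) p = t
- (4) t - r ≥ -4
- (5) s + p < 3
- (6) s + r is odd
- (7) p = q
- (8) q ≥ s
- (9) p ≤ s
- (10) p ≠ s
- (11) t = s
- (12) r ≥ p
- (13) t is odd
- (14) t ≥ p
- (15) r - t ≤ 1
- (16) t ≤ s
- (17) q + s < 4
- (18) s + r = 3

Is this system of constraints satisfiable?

Unsatisfiable

From constraints 3 and 11, p = t = s, so p = s. But constraint 10 says p ≠ s. Contradiction.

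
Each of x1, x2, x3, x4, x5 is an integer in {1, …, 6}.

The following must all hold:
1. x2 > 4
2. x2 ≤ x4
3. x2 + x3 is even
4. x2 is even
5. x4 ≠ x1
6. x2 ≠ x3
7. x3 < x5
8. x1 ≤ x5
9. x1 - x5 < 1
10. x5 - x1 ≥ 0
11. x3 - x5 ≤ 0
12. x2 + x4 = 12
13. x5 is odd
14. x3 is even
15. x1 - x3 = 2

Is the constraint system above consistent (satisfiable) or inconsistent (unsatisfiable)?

Satisfiable

Take x1 = 4, x2 = 6, x3 = 2, x4 = 6, x5 = 5. Then constraint 9: x1 - x5 = -1; constraint 10: x5 - x1 = 1, and every other listed constraint is also met.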